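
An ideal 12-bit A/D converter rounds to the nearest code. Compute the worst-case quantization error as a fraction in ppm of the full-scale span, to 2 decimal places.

122.07 ppm

Rounding → worst-case error = ½ LSB = V_FS/2^13, so 1e+06/8192 = 122.07 ppm of full scale.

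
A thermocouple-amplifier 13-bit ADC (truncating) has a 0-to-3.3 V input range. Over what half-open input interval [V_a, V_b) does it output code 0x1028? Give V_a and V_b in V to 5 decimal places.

LSB = 3.3/2^13 = 402.83 µV.
Code 0x1028 = 4136 decimal.
V_a = V_low + 4136·LSB = 1.66611 V; V_b = V_low + 4137·LSB = 1.66652 V.

[1.66611 V, 1.66652 V)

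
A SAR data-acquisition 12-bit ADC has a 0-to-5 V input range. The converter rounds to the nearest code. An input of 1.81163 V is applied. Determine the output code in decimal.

Full-scale span = 5 V; LSB = 5/2^12 = 1.221 mV.
(V_in − V_low)/LSB = (1.81163 − 0) / 0.0012207 = 1484.087.
Round → code 1484.

code 1484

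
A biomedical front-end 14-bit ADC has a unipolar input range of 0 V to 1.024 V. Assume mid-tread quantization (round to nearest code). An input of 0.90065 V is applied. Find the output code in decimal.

code 14410

Full-scale span = 1.024 V; LSB = 1.024/2^14 = 62.50 µV.
(V_in − V_low)/LSB = (0.90065 − 0) / 6.25e-05 = 14410.400.
So the output code is 14410.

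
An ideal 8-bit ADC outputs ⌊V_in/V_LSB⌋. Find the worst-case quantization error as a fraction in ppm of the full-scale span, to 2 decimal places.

Truncating → worst-case error = 1 LSB = V_FS/2^8, so 1e+06/256 = 3906.25 ppm of full scale.

3906.25 ppm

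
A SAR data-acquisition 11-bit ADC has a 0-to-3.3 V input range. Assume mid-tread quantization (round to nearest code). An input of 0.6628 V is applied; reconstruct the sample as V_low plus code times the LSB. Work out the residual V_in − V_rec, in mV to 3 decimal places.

One LSB is 3.3 V / 2048 = 1.611 mV.
Scaled input = 411.3377 LSBs, so code = 411.
Reconstructed: 0.66225586 V.
Error = 0.6628 − 0.66225586 = 0.000544141 V = 0.544 mV.

0.544 mV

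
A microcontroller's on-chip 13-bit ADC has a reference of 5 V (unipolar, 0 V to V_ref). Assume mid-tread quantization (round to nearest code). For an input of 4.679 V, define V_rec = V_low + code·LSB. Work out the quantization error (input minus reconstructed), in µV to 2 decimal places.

One LSB is 5 V / 8192 = 0.610 mV.
Scaled input = 7666.0736 LSBs, so code = 7666.
V_rec = 0 + 7666·0.000610352 = 4.6789551 V.
V_in − V_rec = 4.49219e-05 V = 44.92 µV.

44.92 µV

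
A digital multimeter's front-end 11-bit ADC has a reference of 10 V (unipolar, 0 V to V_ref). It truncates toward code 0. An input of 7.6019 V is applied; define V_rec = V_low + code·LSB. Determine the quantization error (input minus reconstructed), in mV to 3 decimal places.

4.244 mV

LSB = 10/2^11 = 4.883 mV.
(7.6019 − 0)/0.00488281 = 1556.8691; ⌊·⌋ gives code 1556.
Code 1556 maps back to 0 + 1556×0.00488281 V = 7.5976562 V.
V_in − V_rec = 0.00424375 V = 4.244 mV.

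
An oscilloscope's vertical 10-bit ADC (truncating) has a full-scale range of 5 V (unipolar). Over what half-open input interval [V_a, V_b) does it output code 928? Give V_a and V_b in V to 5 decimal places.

LSB = 5/2^10 = 4.883 mV.
V_a = V_low + 928·LSB = 4.53125 V; V_b = V_low + 929·LSB = 4.53613 V.

[4.53125 V, 4.53613 V)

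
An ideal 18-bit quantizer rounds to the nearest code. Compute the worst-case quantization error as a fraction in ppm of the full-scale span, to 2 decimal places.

1.91 ppm

Rounding → worst-case error = ½ LSB = V_FS/2^19, so 1e+06/524288 = 1.90735 ppm of full scale.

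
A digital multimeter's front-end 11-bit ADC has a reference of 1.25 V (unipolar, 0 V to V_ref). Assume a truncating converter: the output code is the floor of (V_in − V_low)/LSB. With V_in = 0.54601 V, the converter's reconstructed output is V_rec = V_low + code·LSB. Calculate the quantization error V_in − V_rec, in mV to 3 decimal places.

One LSB is 1.25 V / 2048 = 0.610 mV.
(V_in − V_low)/LSB = (0.54601 − 0)/0.000610352 = 894.5828 → code 894 (floor).
Reconstructed: 0.5456543 V.
Difference: 0.000355703 V → 0.356 mV.

0.356 mV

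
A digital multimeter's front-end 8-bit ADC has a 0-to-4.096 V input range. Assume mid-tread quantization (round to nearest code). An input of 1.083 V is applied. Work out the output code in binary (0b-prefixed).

Full-scale span = 4.096 V; LSB = 4.096/2^8 = 16.000 mV.
(1.083 − 0) / 0.016 = 67.688 LSBs.
Round → code 68.
In binary (0b-prefixed): 0b1000100.

code 0b1000100 (decimal 68)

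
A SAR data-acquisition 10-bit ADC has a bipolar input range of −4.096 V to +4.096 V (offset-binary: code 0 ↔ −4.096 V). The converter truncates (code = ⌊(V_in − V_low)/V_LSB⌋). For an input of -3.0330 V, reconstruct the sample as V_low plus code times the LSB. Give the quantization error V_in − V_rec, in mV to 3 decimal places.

7.000 mV

Step size: 8.192 V ÷ 2^10 = 8.000 mV.
(V_in − V_low)/LSB = (-3.0330 − (−4.096))/0.008 = 132.8750 → code 132 (floor).
Code 132 maps back to (−4.096) + 132×0.008 V = -3.04 V.
V_in − V_rec = 0.007 V = 7.000 mV.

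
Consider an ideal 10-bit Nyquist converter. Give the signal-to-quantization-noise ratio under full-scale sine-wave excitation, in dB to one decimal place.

62.0 dB

SNR ≈ 6.02·N + 1.76 dB = 6.02·10 + 1.76 = 61.96 dB.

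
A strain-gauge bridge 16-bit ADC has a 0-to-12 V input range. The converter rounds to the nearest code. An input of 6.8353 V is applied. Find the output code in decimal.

With 65536 levels over 12 V, one step is 183.11 µV.
(V_in − V_low)/LSB = (6.8353 − 0) / 0.000183105 = 37329.852.
So the output code is 37330.

code 37330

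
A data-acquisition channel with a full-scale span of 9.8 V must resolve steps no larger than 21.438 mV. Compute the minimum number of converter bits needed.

9 bits

Number of steps required ≥ 9.8 V / 21.438 mV = 457.13.
Need 2^N ≥ 457.13; 2^8 = 256, 2^9 = 512.
Minimum N = 9.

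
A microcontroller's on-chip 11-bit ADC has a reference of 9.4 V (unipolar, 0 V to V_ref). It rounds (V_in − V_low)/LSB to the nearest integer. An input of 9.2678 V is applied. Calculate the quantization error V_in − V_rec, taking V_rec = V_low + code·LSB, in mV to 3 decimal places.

LSB = 9.4/2^11 = 4.590 mV.
(V_in − V_low)/LSB = (9.2678 − 0)/0.00458984 = 2019.1973 → code 2019 (round).
Code 2019 maps back to 0 + 2019×0.00458984 V = 9.2668945 V.
Error = 9.2678 − 9.2668945 = 0.000905469 V = 0.905 mV.

0.905 mV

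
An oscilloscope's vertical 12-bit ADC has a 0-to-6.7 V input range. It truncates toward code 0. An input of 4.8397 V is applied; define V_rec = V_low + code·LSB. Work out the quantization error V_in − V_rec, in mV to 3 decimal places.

Step size: 6.7 V ÷ 2^12 = 1.636 mV.
Scaled input = 2958.7181 LSBs, so code = 2958.
Reconstructed: 4.8385254 V.
Error = 4.8397 − 4.8385254 = 0.00117461 V = 1.175 mV.

1.175 mV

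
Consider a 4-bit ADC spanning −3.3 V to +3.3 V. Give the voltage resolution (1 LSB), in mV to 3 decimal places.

412.500 mV

Full-scale span = 6.6 V.
LSB = 6.6 / 2^4 = 6.6 / 16 = 0.4125 V = 412.500 mV.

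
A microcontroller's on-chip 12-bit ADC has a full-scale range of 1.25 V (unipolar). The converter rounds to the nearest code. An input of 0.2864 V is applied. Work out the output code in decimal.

LSB = 1.25 V / 4096 = 305.18 µV.
(V_in − V_low)/LSB = (0.2864 − 0) / 0.000305176 = 938.476.
So the output code is 938.

code 938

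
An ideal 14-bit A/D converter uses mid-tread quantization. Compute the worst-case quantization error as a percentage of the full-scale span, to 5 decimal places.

0.00305 %

Rounding → worst-case error = ½ LSB = V_FS/2^15, so 100/32768 = 0.00305176 % of full scale.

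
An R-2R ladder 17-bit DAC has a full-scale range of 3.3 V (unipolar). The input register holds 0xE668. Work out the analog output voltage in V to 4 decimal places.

1.4850 V

LSB = 3.3 V / 2^17 = 25.18 µV.
Code 0xE668 = 58984 decimal.
V_out = 0 + 58984 × 2.5177e-05 V = 1.48504 V.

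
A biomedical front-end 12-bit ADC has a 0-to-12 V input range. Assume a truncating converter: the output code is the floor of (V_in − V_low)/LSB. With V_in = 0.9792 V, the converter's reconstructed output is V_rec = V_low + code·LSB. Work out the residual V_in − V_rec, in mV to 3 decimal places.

0.684 mV

LSB = 12/2^12 = 2.930 mV.
(0.9792 − 0)/0.00292969 = 334.2336; ⌊·⌋ gives code 334.
V_rec = 0 + 334·0.00292969 = 0.97851562 V.
V_in − V_rec = 0.000684375 V = 0.684 mV.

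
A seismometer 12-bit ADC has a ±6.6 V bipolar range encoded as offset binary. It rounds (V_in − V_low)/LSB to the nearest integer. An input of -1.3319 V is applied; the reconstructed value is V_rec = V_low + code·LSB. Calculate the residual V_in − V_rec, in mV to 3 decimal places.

-0.943 mV

Step size: 13.2 V ÷ 2^12 = 3.223 mV.
(V_in − V_low)/LSB = (-1.3319 − (−6.6))/0.00322266 = 1634.7074 → code 1635 (round).
Code 1635 maps back to (−6.6) + 1635×0.00322266 V = -1.330957 V.
Error = -1.3319 − (−1.330957) = -0.000942969 V = -0.943 mV.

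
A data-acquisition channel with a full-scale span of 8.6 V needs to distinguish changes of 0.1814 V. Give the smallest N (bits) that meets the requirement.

6 bits

Number of steps required ≥ 8.6 V / 0.1814 V = 47.41.
Need 2^N ≥ 47.41; 2^5 = 32, 2^6 = 64.
Minimum N = 6.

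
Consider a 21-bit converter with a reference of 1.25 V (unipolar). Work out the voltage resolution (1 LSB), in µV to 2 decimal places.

Full-scale span = 1.25 V.
LSB = 1.25 / 2^21 = 1.25 / 2097152 = 5.96046e-07 V = 0.60 µV.

0.60 µV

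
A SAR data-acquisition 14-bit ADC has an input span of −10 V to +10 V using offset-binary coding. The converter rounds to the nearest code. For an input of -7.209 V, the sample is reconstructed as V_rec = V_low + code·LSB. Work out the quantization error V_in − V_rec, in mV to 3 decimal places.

Step size: 20 V ÷ 2^14 = 1.221 mV.
(-7.209 − (−10))/0.0012207 = 2286.3872; round gives code 2286.
V_rec = (−10) + 2286·0.0012207 = -7.2094727 V.
Difference: 0.000472656 V → 0.473 mV.

0.473 mV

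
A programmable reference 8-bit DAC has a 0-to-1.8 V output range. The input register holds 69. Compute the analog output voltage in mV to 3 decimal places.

485.156 mV

LSB = 1.8 V / 2^8 = 7.031 mV.
V_out = 0 + 69 × 0.00703125 V = 0.485156 V.
= 485.156 mV.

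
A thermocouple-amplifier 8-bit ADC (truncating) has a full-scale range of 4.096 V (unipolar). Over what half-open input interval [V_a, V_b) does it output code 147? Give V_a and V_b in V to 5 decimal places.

LSB = 4.096/2^8 = 16.000 mV.
V_a = V_low + 147·LSB = 2.352 V; V_b = V_low + 148·LSB = 2.368 V.

[2.35200 V, 2.36800 V)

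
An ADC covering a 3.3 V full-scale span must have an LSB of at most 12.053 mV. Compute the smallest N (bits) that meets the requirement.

9 bits

Number of steps required ≥ 3.3 V / 12.053 mV = 273.79.
Need 2^N ≥ 273.79; 2^8 = 256, 2^9 = 512.
Minimum N = 9.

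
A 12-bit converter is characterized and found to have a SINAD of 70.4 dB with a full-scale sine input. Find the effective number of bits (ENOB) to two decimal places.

ENOB = (SINAD − 1.76) / 6.02 = (70.4 − 1.76)/6.02 = 11.402.

11.40 bits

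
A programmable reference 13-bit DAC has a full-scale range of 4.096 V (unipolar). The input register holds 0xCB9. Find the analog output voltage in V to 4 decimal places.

LSB = 4.096 V / 2^13 = 0.500 mV.
Code 0xCB9 = 3257 decimal.
V_out = 0 + 3257 × 0.0005 V = 1.6285 V.

1.6285 V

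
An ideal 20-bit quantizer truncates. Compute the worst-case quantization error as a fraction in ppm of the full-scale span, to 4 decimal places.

0.9537 ppm

Truncating → worst-case error = 1 LSB = V_FS/2^20, so 1e+06/1048576 = 0.953674 ppm of full scale.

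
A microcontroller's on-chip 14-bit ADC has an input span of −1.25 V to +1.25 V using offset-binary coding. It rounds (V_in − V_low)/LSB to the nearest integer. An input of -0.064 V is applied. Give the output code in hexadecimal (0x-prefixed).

code 0x1E5D (decimal 7773)

With 16384 levels over 2.5 V, one step is 152.59 µV.
(V_in − V_low)/LSB = (-0.064 − (−1.25)) / 0.000152588 = 7772.570.
Round → code 7773.
In hexadecimal (0x-prefixed): 0x1E5D.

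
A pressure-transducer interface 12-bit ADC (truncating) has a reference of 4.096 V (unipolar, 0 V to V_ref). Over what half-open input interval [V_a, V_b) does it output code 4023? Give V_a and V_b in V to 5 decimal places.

[4.02300 V, 4.02400 V)

LSB = 4.096/2^12 = 1.000 mV.
V_a = V_low + 4023·LSB = 4.023 V; V_b = V_low + 4024·LSB = 4.024 V.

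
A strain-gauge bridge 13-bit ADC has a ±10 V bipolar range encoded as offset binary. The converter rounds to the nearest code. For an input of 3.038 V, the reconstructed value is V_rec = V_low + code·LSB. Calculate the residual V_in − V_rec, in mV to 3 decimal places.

LSB = 20/2^13 = 2.441 mV.
(3.038 − (−10))/0.00244141 = 5340.3648; round gives code 5340.
Reconstructed: 3.0371094 V.
Difference: 0.000890625 V → 0.891 mV.

0.891 mV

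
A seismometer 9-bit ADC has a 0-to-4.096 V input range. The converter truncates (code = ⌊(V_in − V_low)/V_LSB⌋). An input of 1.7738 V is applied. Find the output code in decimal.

With 512 levels over 4.096 V, one step is 8.000 mV.
(1.7738 − 0) / 0.008 = 221.725 LSBs.
So the output code is 221.

code 221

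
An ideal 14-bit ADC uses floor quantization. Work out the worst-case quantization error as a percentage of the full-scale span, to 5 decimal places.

0.00610 %

Truncating → worst-case error = 1 LSB = V_FS/2^14, so 100/16384 = 0.00610352 % of full scale.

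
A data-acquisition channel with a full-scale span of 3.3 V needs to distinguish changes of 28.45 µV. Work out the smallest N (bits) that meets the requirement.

17 bits

Number of steps required ≥ 3.3 V / 28.45 µV = 115992.97.
Need 2^N ≥ 115992.97; 2^16 = 65536, 2^17 = 131072.
Minimum N = 17.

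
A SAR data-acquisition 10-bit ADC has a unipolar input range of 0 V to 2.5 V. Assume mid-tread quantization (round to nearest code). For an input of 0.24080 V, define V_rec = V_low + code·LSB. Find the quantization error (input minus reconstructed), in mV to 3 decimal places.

LSB = 2.5/2^10 = 2.441 mV.
Scaled input = 98.6317 LSBs, so code = 99.
Code 99 maps back to 0 + 99×0.00244141 V = 0.24169922 V.
Error = 0.24080 − 0.24169922 = -0.000899219 V = -0.899 mV.

-0.899 mV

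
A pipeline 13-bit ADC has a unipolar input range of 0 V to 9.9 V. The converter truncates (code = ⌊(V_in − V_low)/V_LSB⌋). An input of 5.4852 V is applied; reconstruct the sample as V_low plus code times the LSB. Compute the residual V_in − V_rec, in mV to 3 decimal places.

LSB = 9.9/2^13 = 1.208 mV.
Scaled input = 4538.8645 LSBs, so code = 4538.
Code 4538 maps back to 0 + 4538×0.0012085 V = 5.4841553 V.
Difference: 0.00104473 V → 1.045 mV.

1.045 mV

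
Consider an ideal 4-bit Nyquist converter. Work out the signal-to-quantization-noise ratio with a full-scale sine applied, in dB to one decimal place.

25.8 dB

SNR ≈ 6.02·N + 1.76 dB = 6.02·4 + 1.76 = 25.84 dB.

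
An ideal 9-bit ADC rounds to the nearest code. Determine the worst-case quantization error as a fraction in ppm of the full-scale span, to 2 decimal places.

976.56 ppm

Rounding → worst-case error = ½ LSB = V_FS/2^10, so 1e+06/1024 = 976.562 ppm of full scale.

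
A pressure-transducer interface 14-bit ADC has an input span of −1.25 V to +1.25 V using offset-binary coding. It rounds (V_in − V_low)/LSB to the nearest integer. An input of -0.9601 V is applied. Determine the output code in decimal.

code 1900

With 16384 levels over 2.5 V, one step is 152.59 µV.
Input sits at 1899.889 steps above V_low.
round(1899.889) = 1900.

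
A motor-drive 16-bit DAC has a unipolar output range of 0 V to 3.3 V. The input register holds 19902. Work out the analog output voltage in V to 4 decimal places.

LSB = 3.3 V / 2^16 = 50.35 µV.
V_out = 0 + 19902 × 5.0354e-05 V = 1.00215 V.

1.0021 V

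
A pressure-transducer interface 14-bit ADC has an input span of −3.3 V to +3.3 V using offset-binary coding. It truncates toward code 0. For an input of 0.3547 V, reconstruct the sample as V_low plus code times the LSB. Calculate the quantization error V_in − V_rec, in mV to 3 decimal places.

One LSB is 6.6 V / 16384 = 402.83 µV.
(V_in − V_low)/LSB = (0.3547 − (−3.3))/0.000402832 = 9072.5159 → code 9072 (floor).
V_rec = (−3.3) + 9072·0.000402832 = 0.35449219 V.
V_in − V_rec = 0.000207812 V = 0.208 mV.

0.208 mV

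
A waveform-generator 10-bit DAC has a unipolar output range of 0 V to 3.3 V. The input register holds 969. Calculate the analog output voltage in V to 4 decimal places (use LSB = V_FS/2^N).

LSB = 3.3 V / 2^10 = 3.223 mV.
V_out = 0 + 969 × 0.00322266 V = 3.12275 V.

3.1228 V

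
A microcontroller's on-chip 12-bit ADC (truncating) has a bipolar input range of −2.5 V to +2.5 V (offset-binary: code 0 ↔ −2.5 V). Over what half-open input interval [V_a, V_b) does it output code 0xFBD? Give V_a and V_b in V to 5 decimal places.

LSB = 5/2^12 = 1.221 mV.
Code 0xFBD = 4029 decimal.
V_a = V_low + 4029·LSB = 2.41821 V; V_b = V_low + 4030·LSB = 2.41943 V.

[2.41821 V, 2.41943 V)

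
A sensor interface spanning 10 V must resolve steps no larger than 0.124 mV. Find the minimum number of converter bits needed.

Number of steps required ≥ 10 V / 0.124 mV = 80645.16.
Need 2^N ≥ 80645.16; 2^16 = 65536, 2^17 = 131072.
Minimum N = 17.

17 bits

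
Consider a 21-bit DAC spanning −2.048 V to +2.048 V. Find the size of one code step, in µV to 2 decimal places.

Full-scale span = 4.096 V.
LSB = 4.096 / 2^21 = 4.096 / 2097152 = 1.95313e-06 V = 1.95 µV.

1.95 µV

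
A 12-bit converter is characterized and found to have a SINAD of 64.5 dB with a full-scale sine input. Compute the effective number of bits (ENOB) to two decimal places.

10.42 bits

ENOB = (SINAD − 1.76) / 6.02 = (64.5 − 1.76)/6.02 = 10.422.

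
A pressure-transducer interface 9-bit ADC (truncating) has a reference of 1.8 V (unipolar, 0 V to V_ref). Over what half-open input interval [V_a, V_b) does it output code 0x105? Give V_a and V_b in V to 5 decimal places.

[0.91758 V, 0.92109 V)

LSB = 1.8/2^9 = 3.516 mV.
Code 0x105 = 261 decimal.
V_a = V_low + 261·LSB = 0.917578 V; V_b = V_low + 262·LSB = 0.921094 V.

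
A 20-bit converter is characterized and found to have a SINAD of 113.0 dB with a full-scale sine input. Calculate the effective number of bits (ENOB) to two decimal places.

ENOB = (SINAD − 1.76) / 6.02 = (113.0 − 1.76)/6.02 = 18.478.

18.48 bits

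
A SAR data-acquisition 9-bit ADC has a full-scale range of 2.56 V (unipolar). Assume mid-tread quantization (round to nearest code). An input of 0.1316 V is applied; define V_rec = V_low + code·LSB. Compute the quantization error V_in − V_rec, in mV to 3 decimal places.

1.600 mV

LSB = 2.56/2^9 = 5.000 mV.
Scaled input = 26.3200 LSBs, so code = 26.
V_rec = 0 + 26·0.005 = 0.13 V.
Difference: 0.0016 V → 1.600 mV.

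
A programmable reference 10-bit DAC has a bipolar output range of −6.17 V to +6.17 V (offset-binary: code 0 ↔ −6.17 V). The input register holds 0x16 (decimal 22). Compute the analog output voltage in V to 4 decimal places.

LSB = 12.34 V / 2^10 = 12.051 mV.
Code 0x16 = 22 decimal.
V_out = (−6.17) + 22 × 0.0120508 V = -5.90488 V.

-5.9049 V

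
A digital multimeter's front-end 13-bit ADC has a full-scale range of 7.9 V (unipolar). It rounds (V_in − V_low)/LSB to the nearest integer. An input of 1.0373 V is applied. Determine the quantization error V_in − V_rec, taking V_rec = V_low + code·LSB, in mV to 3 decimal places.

Step size: 7.9 V ÷ 2^13 = 0.964 mV.
Scaled input = 1075.6407 LSBs, so code = 1076.
V_rec = 0 + 1076·0.000964355 = 1.0376465 V.
Difference: -0.000346484 V → -0.346 mV.

-0.346 mV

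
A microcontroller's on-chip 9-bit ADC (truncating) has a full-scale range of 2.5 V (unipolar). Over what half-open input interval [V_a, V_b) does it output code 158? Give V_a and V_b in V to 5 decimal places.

LSB = 2.5/2^9 = 4.883 mV.
V_a = V_low + 158·LSB = 0.771484 V; V_b = V_low + 159·LSB = 0.776367 V.

[0.77148 V, 0.77637 V)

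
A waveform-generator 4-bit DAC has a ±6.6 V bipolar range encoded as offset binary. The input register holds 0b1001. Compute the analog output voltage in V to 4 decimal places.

LSB = 13.2 V / 2^4 = 0.8250 V.
Code 0b1001 = 9 decimal.
V_out = (−6.6) + 9 × 0.825 V = 0.825 V.

0.8250 V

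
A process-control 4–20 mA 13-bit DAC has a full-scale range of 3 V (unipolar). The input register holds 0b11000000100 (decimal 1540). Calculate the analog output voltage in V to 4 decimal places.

LSB = 3 V / 2^13 = 366.21 µV.
Code 0b11000000100 = 1540 decimal.
V_out = 0 + 1540 × 0.000366211 V = 0.563965 V.

0.5640 V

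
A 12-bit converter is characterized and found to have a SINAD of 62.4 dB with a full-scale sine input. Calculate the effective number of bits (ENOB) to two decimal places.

ENOB = (SINAD − 1.76) / 6.02 = (62.4 − 1.76)/6.02 = 10.073.

10.07 bits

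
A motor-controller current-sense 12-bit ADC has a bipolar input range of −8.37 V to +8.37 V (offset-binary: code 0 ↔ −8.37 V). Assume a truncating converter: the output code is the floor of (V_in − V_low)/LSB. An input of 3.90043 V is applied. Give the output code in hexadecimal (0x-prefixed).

Full-scale span = 16.74 V; LSB = 16.74/2^12 = 4.087 mV.
(3.90043 − (−8.37)) / 0.00408691 = 3002.370 LSBs.
Floor → code 3002.
In hexadecimal (0x-prefixed): 0xBBA.

code 0xBBA (decimal 3002)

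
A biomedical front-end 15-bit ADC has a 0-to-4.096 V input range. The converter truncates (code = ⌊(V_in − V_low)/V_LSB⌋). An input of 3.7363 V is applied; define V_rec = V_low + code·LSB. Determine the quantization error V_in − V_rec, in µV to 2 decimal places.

One LSB is 4.096 V / 32768 = 125.00 µV.
(3.7363 − 0)/0.000125 = 29890.4000; ⌊·⌋ gives code 29890.
Code 29890 maps back to 0 + 29890×0.000125 V = 3.73625 V.
V_in − V_rec = 5e-05 V = 50.00 µV.

50.00 µV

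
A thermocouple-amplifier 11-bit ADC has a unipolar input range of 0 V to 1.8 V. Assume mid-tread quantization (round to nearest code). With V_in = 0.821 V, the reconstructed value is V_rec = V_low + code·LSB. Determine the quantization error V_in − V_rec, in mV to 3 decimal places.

0.102 mV

Step size: 1.8 V ÷ 2^11 = 0.879 mV.
(0.821 − 0)/0.000878906 = 934.1156; round gives code 934.
Reconstructed: 0.82089844 V.
Error = 0.821 − 0.82089844 = 0.000101562 V = 0.102 mV.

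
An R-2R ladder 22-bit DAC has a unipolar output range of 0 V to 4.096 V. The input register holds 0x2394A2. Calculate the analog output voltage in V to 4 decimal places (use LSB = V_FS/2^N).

LSB = 4.096 V / 2^22 = 0.98 µV.
Code 0x2394A2 = 2331810 decimal.
V_out = 0 + 2331810 × 9.76563e-07 V = 2.27716 V.

2.2772 V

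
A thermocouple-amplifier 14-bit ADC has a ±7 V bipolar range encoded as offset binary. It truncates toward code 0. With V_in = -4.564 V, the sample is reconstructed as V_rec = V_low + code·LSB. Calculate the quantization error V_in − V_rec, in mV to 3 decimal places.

Step size: 14 V ÷ 2^14 = 0.854 mV.
(-4.564 − (−7))/0.000854492 = 2850.8160; ⌊·⌋ gives code 2850.
Reconstructed: -4.5646973 V.
Error = -4.564 − (−4.5646973) = 0.000697266 V = 0.697 mV.

0.697 mV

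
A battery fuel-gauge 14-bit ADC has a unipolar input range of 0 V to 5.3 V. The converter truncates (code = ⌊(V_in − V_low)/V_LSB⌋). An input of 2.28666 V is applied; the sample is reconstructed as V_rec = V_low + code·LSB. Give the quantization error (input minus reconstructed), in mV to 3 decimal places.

0.259 mV

LSB = 5.3/2^14 = 323.49 µV.
(2.28666 − 0)/0.000323486 = 7068.7995; ⌊·⌋ gives code 7068.
Code 7068 maps back to 0 + 7068×0.000323486 V = 2.2864014 V.
Error = 2.28666 − 2.2864014 = 0.000258633 V = 0.259 mV.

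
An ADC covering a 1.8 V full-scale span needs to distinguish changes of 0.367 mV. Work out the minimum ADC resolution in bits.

Number of steps required ≥ 1.8 V / 0.367 mV = 4904.63.
Need 2^N ≥ 4904.63; 2^12 = 4096, 2^13 = 8192.
Minimum N = 13.

13 bits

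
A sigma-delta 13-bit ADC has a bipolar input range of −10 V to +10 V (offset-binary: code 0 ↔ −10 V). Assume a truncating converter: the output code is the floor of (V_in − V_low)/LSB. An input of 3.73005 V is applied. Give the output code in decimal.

code 5623

With 8192 levels over 20 V, one step is 2.441 mV.
(3.73005 − (−10)) / 0.00244141 = 5623.828 LSBs.
⌊·⌋(5623.828) = 5623.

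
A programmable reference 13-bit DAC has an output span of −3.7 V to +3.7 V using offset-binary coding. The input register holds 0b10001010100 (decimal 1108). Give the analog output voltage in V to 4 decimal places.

-2.6991 V

LSB = 7.4 V / 2^13 = 0.903 mV.
Code 0b10001010100 = 1108 decimal.
V_out = (−3.7) + 1108 × 0.00090332 V = -2.69912 V.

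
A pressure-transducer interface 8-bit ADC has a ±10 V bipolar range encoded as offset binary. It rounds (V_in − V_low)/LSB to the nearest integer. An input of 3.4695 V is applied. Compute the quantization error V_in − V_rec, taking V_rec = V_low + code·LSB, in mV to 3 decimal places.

LSB = 20/2^8 = 78.125 mV.
(V_in − V_low)/LSB = (3.4695 − (−10))/0.078125 = 172.4096 → code 172 (round).
Reconstructed: 3.4375 V.
Error = 3.4695 − 3.4375 = 0.032 V = 32.000 mV.

32.000 mV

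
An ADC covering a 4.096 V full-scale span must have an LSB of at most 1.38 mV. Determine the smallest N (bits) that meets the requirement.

12 bits

Number of steps required ≥ 4.096 V / 1.38 mV = 2968.12.
Need 2^N ≥ 2968.12; 2^11 = 2048, 2^12 = 4096.
Minimum N = 12.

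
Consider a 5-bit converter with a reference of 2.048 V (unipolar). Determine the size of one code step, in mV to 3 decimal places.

64.000 mV

Full-scale span = 2.048 V.
LSB = 2.048 / 2^5 = 2.048 / 32 = 0.064 V = 64.000 mV.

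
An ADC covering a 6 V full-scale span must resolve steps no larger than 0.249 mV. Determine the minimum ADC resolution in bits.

15 bits

Number of steps required ≥ 6 V / 0.249 mV = 24096.39.
Need 2^N ≥ 24096.39; 2^14 = 16384, 2^15 = 32768.
Minimum N = 15.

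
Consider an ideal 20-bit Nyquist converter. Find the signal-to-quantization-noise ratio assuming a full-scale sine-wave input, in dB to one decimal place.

SNR ≈ 6.02·N + 1.76 dB = 6.02·20 + 1.76 = 122.16 dB.

122.2 dB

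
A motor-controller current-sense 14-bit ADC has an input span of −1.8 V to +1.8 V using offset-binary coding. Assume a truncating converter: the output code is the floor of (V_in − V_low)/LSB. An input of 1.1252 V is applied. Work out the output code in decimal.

With 16384 levels over 3.6 V, one step is 219.73 µV.
(1.1252 − (−1.8)) / 0.000219727 = 13312.910 LSBs.
So the output code is 13312.

code 13312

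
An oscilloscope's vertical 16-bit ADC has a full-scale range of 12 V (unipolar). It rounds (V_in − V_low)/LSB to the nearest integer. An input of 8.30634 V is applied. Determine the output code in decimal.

code 45364

With 65536 levels over 12 V, one step is 183.11 µV.
Input sits at 45363.692 steps above V_low.
round(45363.692) = 45364.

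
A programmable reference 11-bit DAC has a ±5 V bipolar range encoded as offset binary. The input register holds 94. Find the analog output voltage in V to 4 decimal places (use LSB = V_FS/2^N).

LSB = 10 V / 2^11 = 4.883 mV.
V_out = (−5) + 94 × 0.00488281 V = -4.54102 V.

-4.5410 V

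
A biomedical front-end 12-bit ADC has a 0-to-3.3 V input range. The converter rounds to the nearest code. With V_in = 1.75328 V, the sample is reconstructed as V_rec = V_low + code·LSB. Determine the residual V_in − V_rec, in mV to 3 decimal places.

0.155 mV

One LSB is 3.3 V / 4096 = 0.806 mV.
Scaled input = 2176.1924 LSBs, so code = 2176.
Code 2176 maps back to 0 + 2176×0.000805664 V = 1.753125 V.
Difference: 0.000155 V → 0.155 mV.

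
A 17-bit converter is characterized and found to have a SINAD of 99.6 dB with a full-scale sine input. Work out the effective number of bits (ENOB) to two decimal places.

ENOB = (SINAD − 1.76) / 6.02 = (99.6 − 1.76)/6.02 = 16.252.

16.25 bits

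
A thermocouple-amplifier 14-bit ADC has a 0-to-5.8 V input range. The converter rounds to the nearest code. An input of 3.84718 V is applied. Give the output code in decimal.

code 10868

With 16384 levels over 5.8 V, one step is 354.00 µV.
(V_in − V_low)/LSB = (3.84718 − 0) / 0.000354004 = 10867.620.
Round → code 10868.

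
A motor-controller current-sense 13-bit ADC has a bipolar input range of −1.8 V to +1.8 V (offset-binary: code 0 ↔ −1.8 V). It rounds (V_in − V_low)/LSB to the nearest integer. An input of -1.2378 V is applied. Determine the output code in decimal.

Full-scale span = 3.6 V; LSB = 3.6/2^13 = 439.45 µV.
(V_in − V_low)/LSB = (-1.2378 − (−1.8)) / 0.000439453 = 1279.317.
Round → code 1279.

code 1279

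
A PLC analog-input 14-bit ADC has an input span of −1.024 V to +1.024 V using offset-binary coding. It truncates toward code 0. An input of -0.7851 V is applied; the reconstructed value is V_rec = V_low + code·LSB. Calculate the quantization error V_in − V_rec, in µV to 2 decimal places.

25.00 µV

Step size: 2.048 V ÷ 2^14 = 125.00 µV.
(-0.7851 − (−1.024))/0.000125 = 1911.2000; ⌊·⌋ gives code 1911.
Code 1911 maps back to (−1.024) + 1911×0.000125 V = -0.785125 V.
Difference: 2.5e-05 V → 25.00 µV.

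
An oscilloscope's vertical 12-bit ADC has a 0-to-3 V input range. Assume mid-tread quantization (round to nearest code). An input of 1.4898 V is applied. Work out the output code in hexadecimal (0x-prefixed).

code 0x7F2 (decimal 2034)

LSB = 3 V / 4096 = 0.732 mV.
(1.4898 − 0) / 0.000732422 = 2034.074 LSBs.
So the output code is 2034.
In hexadecimal (0x-prefixed): 0x7F2.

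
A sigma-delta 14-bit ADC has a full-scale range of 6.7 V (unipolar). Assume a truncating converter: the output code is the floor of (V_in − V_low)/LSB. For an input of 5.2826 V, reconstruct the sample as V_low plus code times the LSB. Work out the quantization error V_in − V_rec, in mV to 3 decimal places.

0.380 mV

LSB = 6.7/2^14 = 408.94 µV.
Scaled input = 12917.9281 LSBs, so code = 12917.
Reconstructed: 5.2822205 V.
Error = 5.2826 − 5.2822205 = 0.000379541 V = 0.380 mV.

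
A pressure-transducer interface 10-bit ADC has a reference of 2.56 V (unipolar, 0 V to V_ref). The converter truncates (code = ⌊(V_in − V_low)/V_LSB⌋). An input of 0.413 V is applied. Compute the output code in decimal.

LSB = 2.56 V / 1024 = 2.500 mV.
Input sits at 165.200 steps above V_low.
So the output code is 165.

code 165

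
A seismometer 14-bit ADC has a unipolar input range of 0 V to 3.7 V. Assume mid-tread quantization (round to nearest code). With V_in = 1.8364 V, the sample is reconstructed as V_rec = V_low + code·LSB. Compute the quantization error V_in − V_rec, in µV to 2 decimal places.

-50.20 µV

LSB = 3.7/2^14 = 225.83 µV.
Scaled input = 8131.7777 LSBs, so code = 8132.
Reconstructed: 1.8364502 V.
Error = 1.8364 − 1.8364502 = -5.01953e-05 V = -50.20 µV.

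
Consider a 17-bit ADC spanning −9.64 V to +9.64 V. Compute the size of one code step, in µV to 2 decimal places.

Full-scale span = 19.28 V.
LSB = 19.28 / 2^17 = 19.28 / 131072 = 0.000147095 V = 147.09 µV.

147.09 µV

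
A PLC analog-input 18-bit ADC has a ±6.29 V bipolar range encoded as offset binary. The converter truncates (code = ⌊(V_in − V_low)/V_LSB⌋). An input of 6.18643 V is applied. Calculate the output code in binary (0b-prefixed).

code 0b111111011110010001 (decimal 259985)

LSB = 12.58 V / 262144 = 47.99 µV.
(V_in − V_low)/LSB = (6.18643 − (−6.29)) / 4.79889e-05 = 259985.792.
So the output code is 259985.
In binary (0b-prefixed): 0b111111011110010001.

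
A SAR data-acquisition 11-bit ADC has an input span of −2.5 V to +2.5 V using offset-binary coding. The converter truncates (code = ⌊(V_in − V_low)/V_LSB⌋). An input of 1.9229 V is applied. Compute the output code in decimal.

Full-scale span = 5 V; LSB = 5/2^11 = 2.441 mV.
(1.9229 − (−2.5)) / 0.00244141 = 1811.620 LSBs.
So the output code is 1811.

code 1811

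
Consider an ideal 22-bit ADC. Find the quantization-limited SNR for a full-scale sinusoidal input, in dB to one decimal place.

SNR ≈ 6.02·N + 1.76 dB = 6.02·22 + 1.76 = 134.20 dB.

134.2 dB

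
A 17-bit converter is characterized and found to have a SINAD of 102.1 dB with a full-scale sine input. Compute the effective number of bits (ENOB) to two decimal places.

ENOB = (SINAD − 1.76) / 6.02 = (102.1 − 1.76)/6.02 = 16.668.

16.67 bits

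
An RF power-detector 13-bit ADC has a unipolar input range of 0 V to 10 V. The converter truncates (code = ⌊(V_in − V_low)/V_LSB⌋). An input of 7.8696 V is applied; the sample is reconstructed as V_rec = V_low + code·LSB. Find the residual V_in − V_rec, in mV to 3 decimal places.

Step size: 10 V ÷ 2^13 = 1.221 mV.
(7.8696 − 0)/0.0012207 = 6446.7763; ⌊·⌋ gives code 6446.
Reconstructed: 7.8686523 V.
Difference: 0.000947656 V → 0.948 mV.

0.948 mV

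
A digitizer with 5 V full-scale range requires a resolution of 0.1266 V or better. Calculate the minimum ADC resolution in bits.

6 bits

Number of steps required ≥ 5 V / 0.1266 V = 39.49.
Need 2^N ≥ 39.49; 2^5 = 32, 2^6 = 64.
Minimum N = 6.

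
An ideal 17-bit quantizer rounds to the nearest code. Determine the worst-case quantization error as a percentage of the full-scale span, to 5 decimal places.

0.00038 %

Rounding → worst-case error = ½ LSB = V_FS/2^18, so 100/262144 = 0.00038147 % of full scale.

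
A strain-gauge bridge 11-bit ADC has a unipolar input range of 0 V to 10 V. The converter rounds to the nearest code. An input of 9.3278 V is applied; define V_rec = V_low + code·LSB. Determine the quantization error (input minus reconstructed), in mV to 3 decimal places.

1.628 mV

LSB = 10/2^11 = 4.883 mV.
Scaled input = 1910.3334 LSBs, so code = 1910.
Reconstructed: 9.3261719 V.
Difference: 0.00162813 V → 1.628 mV.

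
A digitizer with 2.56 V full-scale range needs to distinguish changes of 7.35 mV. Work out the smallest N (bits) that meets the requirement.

9 bits

Number of steps required ≥ 2.56 V / 7.35 mV = 348.30.
Need 2^N ≥ 348.30; 2^8 = 256, 2^9 = 512.
Minimum N = 9.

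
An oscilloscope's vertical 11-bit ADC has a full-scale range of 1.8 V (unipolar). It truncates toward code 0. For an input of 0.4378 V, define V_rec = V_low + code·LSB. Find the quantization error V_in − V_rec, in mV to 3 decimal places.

0.105 mV

One LSB is 1.8 V / 2048 = 0.879 mV.
(0.4378 − 0)/0.000878906 = 498.1191; ⌊·⌋ gives code 498.
Reconstructed: 0.43769531 V.
Error = 0.4378 − 0.43769531 = 0.000104688 V = 0.105 mV.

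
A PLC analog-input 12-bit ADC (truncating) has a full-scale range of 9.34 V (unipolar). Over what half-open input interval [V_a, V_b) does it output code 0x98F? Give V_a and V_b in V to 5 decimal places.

[5.57983 V, 5.58211 V)

LSB = 9.34/2^12 = 2.280 mV.
Code 0x98F = 2447 decimal.
V_a = V_low + 2447·LSB = 5.57983 V; V_b = V_low + 2448·LSB = 5.58211 V.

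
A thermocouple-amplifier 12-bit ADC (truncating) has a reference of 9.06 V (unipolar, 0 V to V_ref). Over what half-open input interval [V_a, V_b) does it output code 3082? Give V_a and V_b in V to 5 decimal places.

LSB = 9.06/2^12 = 2.212 mV.
V_a = V_low + 3082·LSB = 6.81712 V; V_b = V_low + 3083·LSB = 6.81933 V.

[6.81712 V, 6.81933 V)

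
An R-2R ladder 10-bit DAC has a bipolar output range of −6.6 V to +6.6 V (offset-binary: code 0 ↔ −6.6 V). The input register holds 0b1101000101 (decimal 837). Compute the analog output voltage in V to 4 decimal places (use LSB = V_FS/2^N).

4.1895 V

LSB = 13.2 V / 2^10 = 12.891 mV.
Code 0b1101000101 = 837 decimal.
V_out = (−6.6) + 837 × 0.0128906 V = 4.18945 V.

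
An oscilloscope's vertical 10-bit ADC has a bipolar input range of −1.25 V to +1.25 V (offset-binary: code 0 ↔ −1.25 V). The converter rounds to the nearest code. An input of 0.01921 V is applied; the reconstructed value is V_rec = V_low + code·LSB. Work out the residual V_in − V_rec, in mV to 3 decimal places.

-0.321 mV

One LSB is 2.5 V / 1024 = 2.441 mV.
(0.01921 − (−1.25))/0.00244141 = 519.8684; round gives code 520.
Code 520 maps back to (−1.25) + 520×0.00244141 V = 0.01953125 V.
Difference: -0.00032125 V → -0.321 mV.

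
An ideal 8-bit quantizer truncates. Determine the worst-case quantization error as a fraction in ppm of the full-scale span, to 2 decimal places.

Truncating → worst-case error = 1 LSB = V_FS/2^8, so 1e+06/256 = 3906.25 ppm of full scale.

3906.25 ppm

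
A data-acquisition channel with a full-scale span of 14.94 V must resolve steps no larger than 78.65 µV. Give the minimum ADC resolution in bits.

18 bits

Number of steps required ≥ 14.94 V / 78.65 µV = 189955.50.
Need 2^N ≥ 189955.50; 2^17 = 131072, 2^18 = 262144.
Minimum N = 18.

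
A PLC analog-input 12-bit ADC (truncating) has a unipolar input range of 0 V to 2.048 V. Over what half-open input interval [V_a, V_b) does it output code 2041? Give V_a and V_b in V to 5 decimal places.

LSB = 2.048/2^12 = 0.500 mV.
V_a = V_low + 2041·LSB = 1.0205 V; V_b = V_low + 2042·LSB = 1.021 V.

[1.02050 V, 1.02100 V)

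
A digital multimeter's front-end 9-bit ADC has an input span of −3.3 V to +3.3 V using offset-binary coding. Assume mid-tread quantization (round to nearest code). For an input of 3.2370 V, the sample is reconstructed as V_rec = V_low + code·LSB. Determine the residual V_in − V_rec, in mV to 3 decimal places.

1.453 mV

LSB = 6.6/2^9 = 12.891 mV.
(3.2370 − (−3.3))/0.0128906 = 507.1127; round gives code 507.
Reconstructed: 3.2355469 V.
V_in − V_rec = 0.00145312 V = 1.453 mV.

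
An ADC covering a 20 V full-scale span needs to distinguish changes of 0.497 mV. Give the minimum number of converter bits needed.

16 bits

Number of steps required ≥ 20 V / 0.497 mV = 40241.45.
Need 2^N ≥ 40241.45; 2^15 = 32768, 2^16 = 65536.
Minimum N = 16.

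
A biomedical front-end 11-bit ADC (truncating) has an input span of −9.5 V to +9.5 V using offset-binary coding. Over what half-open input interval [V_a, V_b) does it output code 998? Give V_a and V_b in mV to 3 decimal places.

LSB = 19/2^11 = 9.277 mV.
V_a = V_low + 998·LSB = -0.241211 V; V_b = V_low + 999·LSB = -0.231934 V.

[-241.211 mV, -231.934 mV)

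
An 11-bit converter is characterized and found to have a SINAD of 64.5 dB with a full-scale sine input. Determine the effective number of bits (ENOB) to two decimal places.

10.42 bits

ENOB = (SINAD − 1.76) / 6.02 = (64.5 − 1.76)/6.02 = 10.422.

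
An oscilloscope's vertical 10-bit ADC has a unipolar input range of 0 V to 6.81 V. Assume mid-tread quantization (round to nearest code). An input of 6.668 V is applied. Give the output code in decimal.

With 1024 levels over 6.81 V, one step is 6.650 mV.
Input sits at 1002.648 steps above V_low.
So the output code is 1003.

code 1003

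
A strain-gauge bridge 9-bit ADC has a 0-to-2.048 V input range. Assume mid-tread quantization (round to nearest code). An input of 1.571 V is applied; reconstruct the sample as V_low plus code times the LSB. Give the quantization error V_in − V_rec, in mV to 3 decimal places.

-1.000 mV

Step size: 2.048 V ÷ 2^9 = 4.000 mV.
Scaled input = 392.7500 LSBs, so code = 393.
Reconstructed: 1.572 V.
Error = 1.571 − 1.572 = -0.001 V = -1.000 mV.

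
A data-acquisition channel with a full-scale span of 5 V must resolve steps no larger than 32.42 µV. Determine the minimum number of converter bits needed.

Number of steps required ≥ 5 V / 32.42 µV = 154225.79.
Need 2^N ≥ 154225.79; 2^17 = 131072, 2^18 = 262144.
Minimum N = 18.

18 bits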